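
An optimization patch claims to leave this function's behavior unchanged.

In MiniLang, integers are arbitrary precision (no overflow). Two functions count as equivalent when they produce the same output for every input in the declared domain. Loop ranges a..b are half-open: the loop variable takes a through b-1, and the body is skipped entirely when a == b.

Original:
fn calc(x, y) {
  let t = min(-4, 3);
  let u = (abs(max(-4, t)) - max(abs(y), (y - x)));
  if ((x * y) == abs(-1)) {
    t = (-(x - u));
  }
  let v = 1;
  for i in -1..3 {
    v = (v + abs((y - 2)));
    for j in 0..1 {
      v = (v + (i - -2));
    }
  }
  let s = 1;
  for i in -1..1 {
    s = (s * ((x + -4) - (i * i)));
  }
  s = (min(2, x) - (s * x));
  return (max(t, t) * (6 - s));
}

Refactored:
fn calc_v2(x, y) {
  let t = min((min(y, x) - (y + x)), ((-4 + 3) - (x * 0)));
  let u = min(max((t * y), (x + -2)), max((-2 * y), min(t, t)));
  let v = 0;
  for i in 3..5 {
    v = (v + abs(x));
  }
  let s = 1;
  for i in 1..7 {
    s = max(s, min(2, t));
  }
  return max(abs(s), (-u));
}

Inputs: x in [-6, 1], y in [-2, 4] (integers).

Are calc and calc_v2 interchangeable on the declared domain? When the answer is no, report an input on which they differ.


Input x=-6, y=-2: 2592 from calc versus 1 from calc_v2.
verdict: not equivalent; witness: x=-6, y=-2


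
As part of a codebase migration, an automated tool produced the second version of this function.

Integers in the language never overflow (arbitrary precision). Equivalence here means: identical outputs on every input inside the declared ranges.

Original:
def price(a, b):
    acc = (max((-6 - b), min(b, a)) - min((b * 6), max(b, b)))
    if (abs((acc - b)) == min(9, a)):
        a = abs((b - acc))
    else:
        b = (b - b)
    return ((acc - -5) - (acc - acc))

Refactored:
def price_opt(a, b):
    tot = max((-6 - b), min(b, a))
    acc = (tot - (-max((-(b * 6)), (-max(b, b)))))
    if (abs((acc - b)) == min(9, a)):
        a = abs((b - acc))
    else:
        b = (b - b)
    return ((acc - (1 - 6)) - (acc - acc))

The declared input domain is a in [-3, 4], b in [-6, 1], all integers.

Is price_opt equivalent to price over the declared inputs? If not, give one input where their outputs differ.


Behavior is preserved: although statement counts differ, constant usage differs, local variable names differ, min/max/abs usage differs, arithmetic usage differs, the outputs never diverge.
One worked example (a=-3, b=-3) — price: acc := 15 | (abs((acc - b)) == min(9, a)): false | b := 0 | result 20; price_opt: tot := -3 | acc := 15 | (abs((acc - b)) == min(9, a)): false | b := 0 | result 20; agreement on 20.
Checked all 64 inputs in the declared domain: the outputs agree on every one.
verdict: equivalent


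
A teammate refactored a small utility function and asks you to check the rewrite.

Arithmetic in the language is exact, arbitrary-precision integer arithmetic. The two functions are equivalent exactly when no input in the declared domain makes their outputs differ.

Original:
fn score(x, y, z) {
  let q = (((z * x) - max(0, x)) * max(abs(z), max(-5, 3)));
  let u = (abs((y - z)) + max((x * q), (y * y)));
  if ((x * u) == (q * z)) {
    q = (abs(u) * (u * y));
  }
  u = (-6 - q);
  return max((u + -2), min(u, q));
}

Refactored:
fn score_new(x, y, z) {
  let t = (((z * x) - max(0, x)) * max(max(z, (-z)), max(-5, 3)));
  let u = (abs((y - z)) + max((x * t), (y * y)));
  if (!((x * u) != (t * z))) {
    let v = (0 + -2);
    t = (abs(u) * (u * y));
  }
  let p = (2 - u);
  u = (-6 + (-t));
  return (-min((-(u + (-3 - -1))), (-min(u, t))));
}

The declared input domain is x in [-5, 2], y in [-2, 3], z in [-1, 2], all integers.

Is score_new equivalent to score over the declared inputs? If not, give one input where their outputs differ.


Differences: comparison usage differs, and local variable names differ, and constant usage differs, and statement counts differ, and boolean connective usage differs, and min/max/abs usage differs, and arithmetic usage differs — yet all 192 inputs agree.
verdict: equivalent


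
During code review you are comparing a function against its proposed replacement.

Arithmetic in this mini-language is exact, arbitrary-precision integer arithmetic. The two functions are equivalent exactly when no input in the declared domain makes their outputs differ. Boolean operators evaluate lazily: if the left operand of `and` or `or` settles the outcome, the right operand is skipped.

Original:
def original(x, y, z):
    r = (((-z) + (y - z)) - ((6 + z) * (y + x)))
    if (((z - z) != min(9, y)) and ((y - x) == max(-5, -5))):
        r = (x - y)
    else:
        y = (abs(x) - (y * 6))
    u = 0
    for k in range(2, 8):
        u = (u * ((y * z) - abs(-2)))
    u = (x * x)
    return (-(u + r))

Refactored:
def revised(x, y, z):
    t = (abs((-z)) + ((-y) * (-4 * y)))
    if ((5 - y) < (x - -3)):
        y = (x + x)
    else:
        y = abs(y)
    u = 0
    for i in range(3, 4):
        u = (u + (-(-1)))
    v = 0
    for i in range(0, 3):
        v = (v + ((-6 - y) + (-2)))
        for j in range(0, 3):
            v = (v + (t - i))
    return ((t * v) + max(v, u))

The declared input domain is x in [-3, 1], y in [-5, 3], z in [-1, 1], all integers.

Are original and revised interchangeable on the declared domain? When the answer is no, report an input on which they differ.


The rewrite breaks on x=-3, y=-5, z=-1, where the results are -46 and 87822.
original: r=37, then (((z - z) != min(9, y)) and ((y - x) == max(-5, -5))) is false, then y=33, then u=0, then (k=2), then u=0, then (k=3), then u=0, then (k=4), then u=0, then (k=5), then u=0, then (k=6), then u=0, then (k=7), then u=0, then u=9, then returns -46
revised: t=101, then ((5 - y) < (x - -3)) is false, then y=5, then u=0, then (i=3), then u=1, then v=0, then (i=0), then v=-13, then (j=0), then v=88, then (j=1), then v=189, then (j=2), then v=290, then (i=1), then v=277, then (j=0), then v=377, then (j=1), then v=477, then (j=2), then v=577, then (i=2), then v=564, then (j=0), then v=663, then (j=1), then v=762, then (j=2), then v=861, then returns 87822
verdict: not equivalent; witness: x=-3, y=-5, z=-1


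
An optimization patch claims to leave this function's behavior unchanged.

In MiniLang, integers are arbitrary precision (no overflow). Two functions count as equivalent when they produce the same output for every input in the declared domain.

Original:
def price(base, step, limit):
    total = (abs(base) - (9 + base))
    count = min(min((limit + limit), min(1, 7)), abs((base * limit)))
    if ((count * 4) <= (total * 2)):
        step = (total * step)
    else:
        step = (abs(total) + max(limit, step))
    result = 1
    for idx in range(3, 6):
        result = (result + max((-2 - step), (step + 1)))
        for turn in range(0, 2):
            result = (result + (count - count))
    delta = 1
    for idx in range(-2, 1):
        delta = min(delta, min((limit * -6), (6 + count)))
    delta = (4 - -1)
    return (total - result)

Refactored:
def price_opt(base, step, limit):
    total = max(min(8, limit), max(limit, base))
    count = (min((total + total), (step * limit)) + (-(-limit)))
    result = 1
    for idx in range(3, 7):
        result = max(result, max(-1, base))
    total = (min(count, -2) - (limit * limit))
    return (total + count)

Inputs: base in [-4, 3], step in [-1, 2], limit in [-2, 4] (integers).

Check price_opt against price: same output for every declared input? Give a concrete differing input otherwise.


Evaluate both at base=-4, step=-1, limit=-2.
price: total := -1 | count := -4 | ((count * 4) <= (total * 2)): true | step := 1 | result := 1 | iter idx=3: | result := 3 | iter turn=0: | result := 3 | iter turn=1: | result := 3 | iter idx=4: | result := 5 | iter turn=0: | result := 5 | iter turn=1: | result := 5 | iter idx=5: | result := 7 | iter turn=0: | result := 7 | iter turn=1: | result := 7 | delta := 1 | iter idx=-2: | delta := 1 | iter idx=-1: | delta := 1 | iter idx=0: | delta := 1 | delta := 5 | result -8
price_opt: total := -2 | count := -6 | result := 1 | iter idx=3: | result := 1 | iter idx=4: | result := 1 | iter idx=5: | result := 1 | iter idx=6: | result := 1 | total := -10 | result -16
-8 and -16 differ, so these are not the same function on this domain.
verdict: not equivalent; witness: base=-4, step=-1, limit=-2


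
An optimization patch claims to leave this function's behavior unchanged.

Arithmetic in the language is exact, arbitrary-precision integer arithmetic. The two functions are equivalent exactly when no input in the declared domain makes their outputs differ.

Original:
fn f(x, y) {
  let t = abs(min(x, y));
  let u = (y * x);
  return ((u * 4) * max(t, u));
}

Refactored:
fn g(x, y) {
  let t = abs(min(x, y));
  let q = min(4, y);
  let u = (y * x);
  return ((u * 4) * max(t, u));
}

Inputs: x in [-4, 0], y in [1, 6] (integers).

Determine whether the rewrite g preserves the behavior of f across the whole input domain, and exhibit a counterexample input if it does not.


Whatever the rewrite altered, no input in the stated domain can expose a difference.
One worked example (x=-2, y=4) — f: t := 2 | u := -8 | result -64; g: t := 2 | q := 4 | u := -8 | result -64; agreement on -64.
An exhaustive pass over the 30 declared inputs shows identical outputs.
verdict: equivalent


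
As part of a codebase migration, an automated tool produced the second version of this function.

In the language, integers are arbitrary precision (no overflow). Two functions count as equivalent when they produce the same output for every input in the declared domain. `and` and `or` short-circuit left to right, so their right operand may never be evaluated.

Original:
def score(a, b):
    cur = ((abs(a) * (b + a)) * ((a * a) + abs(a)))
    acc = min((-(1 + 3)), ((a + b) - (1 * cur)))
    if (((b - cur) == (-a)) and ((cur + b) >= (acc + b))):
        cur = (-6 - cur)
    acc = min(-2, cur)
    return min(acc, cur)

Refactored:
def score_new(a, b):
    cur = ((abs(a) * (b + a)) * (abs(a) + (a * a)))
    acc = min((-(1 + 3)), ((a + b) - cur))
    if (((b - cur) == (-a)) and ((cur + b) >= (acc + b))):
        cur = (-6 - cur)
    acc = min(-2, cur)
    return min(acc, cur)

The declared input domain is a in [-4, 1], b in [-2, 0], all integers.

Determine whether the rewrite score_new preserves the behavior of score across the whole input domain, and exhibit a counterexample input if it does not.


The two versions differ — the changes include constant usage differs; and arithmetic usage differs.
Tracing a=-3, b=-1: score: cur = -144; acc = -4; (((b - cur) == (-a)) and ((cur + b) >= (acc + b))) -> false; acc = -144; return -144 | score_new: cur = -144; acc = -4; (((b - cur) == (-a)) and ((cur + b) >= (acc + b))) -> false; acc = -144; return -144 — matching result -144.
Checked all 18 inputs in the declared domain: the outputs agree on every one.
verdict: equivalent


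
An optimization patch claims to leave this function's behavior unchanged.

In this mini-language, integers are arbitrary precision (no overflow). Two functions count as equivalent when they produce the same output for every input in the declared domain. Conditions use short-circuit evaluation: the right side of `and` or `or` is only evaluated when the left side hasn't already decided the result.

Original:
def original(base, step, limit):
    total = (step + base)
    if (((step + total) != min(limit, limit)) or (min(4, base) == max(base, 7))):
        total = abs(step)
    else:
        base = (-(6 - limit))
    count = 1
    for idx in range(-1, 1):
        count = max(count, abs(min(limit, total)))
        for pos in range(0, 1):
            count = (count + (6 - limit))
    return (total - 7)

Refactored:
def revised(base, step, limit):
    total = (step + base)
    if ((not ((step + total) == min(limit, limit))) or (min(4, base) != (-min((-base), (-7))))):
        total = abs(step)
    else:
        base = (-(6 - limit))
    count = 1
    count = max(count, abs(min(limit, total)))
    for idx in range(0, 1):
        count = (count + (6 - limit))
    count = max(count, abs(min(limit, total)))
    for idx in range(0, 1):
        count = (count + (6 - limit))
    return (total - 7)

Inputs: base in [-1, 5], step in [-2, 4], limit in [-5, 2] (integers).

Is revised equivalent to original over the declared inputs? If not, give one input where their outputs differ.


Consider the input base=-1, step=-2, limit=-5.
original: total=-3, then (((step + total) != min(limit, limit)) or (min(4, base) == max(base, 7))) is false, then base=-11, then count=1, then (idx=-1), then count=5, then (pos=0), then count=16, then (idx=0), then count=16, then (pos=0), then count=27, then returns -10
revised: total=-3, then ((not ((step + total) == min(limit, limit))) or (min(4, base) != (-min((-base), (-7))))) is true, then total=2, then count=1, then count=5, then (idx=0), then count=16, then count=16, then (idx=0), then count=27, then returns -5
-10 vs -5 — the two versions disagree here.
verdict: not equivalent; witness: base=-1, step=-2, limit=-5


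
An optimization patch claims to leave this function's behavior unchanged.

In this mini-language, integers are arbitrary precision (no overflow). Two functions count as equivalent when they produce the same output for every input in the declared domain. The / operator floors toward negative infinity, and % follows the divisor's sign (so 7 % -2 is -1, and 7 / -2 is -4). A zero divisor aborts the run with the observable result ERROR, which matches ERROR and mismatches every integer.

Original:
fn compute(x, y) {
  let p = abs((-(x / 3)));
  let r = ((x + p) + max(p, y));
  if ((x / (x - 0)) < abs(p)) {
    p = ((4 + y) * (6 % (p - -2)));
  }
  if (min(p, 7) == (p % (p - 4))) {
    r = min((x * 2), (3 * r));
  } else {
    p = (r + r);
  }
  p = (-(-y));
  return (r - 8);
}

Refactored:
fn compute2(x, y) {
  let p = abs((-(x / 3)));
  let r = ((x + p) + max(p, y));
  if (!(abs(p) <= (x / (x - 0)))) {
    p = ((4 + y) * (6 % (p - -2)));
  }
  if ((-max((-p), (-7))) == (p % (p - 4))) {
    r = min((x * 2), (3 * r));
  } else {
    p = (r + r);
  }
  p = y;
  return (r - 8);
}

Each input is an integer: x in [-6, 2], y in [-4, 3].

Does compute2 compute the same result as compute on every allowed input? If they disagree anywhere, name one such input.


Side by side, the visible changes include: comparison usage differs; min/max/abs usage differs; boolean connective usage differs.
Spot check at x=1, y=-2 — compute: p becomes 0; next r becomes 1; next ((x / (x - 0)) < abs(p)) evaluates to false; next (min(p, 7) == (p % (p - 4))) evaluates to true; next r becomes 2; next p becomes -2; next final value -6. compute2: p becomes 0; next r becomes 1; next (!(abs(p) <= (x / (x - 0)))) evaluates to false; next ((-max((-p), (-7))) == (p % (p - 4))) evaluates to true; next r becomes 2; next p becomes -2; next final value -6. Both give -6.
Sweeping the whole domain (72 inputs) finds no disagreement.
verdict: equivalent


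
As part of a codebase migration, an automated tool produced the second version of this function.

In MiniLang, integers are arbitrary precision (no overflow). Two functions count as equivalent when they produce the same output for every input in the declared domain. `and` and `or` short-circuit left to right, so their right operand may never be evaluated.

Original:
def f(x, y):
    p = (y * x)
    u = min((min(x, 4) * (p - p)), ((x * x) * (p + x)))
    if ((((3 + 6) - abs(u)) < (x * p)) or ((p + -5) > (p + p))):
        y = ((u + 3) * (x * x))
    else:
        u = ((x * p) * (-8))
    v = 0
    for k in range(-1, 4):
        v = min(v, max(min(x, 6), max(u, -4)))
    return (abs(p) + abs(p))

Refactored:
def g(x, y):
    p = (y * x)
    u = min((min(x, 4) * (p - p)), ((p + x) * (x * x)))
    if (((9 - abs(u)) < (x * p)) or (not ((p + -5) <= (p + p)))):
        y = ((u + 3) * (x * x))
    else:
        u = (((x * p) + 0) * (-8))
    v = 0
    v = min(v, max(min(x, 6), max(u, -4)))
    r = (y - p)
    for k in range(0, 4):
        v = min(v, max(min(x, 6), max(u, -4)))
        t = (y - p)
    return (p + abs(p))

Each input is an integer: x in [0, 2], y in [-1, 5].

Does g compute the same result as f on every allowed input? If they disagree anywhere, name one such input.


Try x=1, y=-1.
f: p = -1; u = 0; ((((3 + 6) - abs(u)) < (x * p)) or ((p + -5) > (p + p))) -> false; u = 8; v = 0; [k=-1]; v = 0; [k=0]; v = 0; [k=1]; v = 0; [k=2]; v = 0; [k=3]; v = 0; return 2
g: p = -1; u = 0; (((9 - abs(u)) < (x * p)) or (not ((p + -5) <= (p + p)))) -> false; u = 8; v = 0; v = 0; r = 0; [k=0]; v = 0; t = 0; [k=1]; v = 0; t = 0; [k=2]; v = 0; t = 0; [k=3]; v = 0; t = 0; return 0
2 != 0, so the rewrite changes behavior.
verdict: not equivalent; witness: x=1, y=-1


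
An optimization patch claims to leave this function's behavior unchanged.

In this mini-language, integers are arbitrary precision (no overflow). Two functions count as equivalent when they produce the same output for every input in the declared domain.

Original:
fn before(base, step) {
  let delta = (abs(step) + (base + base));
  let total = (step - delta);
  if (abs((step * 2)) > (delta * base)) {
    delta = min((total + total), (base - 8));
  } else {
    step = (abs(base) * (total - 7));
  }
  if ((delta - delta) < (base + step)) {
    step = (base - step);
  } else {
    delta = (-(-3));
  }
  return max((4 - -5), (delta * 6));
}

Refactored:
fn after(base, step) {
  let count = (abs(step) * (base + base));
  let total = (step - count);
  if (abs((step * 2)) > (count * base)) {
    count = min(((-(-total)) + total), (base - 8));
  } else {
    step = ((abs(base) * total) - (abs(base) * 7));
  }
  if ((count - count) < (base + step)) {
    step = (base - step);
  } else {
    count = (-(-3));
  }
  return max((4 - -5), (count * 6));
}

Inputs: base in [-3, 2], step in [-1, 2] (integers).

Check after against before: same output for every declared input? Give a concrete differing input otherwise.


Input base=-3, step=2: 18 from before versus 9 from after.
verdict: not equivalent; witness: base=-3, step=2


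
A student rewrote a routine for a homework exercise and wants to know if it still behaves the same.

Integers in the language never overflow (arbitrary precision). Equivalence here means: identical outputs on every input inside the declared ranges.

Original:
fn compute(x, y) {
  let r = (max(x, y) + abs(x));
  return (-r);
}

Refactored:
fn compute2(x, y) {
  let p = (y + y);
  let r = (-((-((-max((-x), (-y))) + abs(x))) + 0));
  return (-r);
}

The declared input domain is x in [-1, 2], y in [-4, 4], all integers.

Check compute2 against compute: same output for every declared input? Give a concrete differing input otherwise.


x=-1, y=-4 yields 0 from compute but 3 from compute2.
verdict: not equivalent; witness: x=-1, y=-4


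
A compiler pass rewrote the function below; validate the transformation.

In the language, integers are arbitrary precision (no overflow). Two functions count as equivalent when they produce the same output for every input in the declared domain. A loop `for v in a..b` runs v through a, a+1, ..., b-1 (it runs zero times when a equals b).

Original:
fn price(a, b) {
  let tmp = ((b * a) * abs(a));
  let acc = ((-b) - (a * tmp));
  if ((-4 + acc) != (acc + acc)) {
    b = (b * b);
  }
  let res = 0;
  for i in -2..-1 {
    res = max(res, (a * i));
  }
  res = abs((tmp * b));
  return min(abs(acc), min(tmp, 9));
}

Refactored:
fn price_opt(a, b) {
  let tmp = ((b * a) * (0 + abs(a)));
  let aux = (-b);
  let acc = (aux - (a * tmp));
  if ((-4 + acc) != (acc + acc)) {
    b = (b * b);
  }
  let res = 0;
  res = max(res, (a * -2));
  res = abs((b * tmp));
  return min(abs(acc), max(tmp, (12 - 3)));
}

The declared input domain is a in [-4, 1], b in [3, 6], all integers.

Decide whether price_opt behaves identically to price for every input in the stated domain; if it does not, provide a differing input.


On input a=-4, b=3, price returns -48 while price_opt returns 9.
verdict: not equivalent; witness: a=-4, b=3


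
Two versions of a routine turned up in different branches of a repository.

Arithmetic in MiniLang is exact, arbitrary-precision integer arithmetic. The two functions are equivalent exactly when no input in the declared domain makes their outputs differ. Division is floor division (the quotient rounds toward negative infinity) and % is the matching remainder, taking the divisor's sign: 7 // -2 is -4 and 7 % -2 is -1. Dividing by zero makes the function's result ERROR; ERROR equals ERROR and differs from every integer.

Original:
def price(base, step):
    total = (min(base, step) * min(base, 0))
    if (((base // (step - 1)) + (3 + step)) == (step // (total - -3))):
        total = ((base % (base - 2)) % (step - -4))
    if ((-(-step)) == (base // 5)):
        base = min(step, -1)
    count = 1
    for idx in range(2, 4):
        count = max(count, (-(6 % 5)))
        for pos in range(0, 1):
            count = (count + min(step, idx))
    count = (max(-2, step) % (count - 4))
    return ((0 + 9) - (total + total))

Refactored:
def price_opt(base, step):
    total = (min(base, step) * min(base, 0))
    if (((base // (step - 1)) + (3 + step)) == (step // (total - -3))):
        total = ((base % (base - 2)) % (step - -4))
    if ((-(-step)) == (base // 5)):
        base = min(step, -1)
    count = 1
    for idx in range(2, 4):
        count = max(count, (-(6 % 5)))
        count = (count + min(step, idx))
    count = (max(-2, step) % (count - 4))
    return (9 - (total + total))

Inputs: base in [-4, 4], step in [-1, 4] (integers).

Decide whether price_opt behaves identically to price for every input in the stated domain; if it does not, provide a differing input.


Side by side, the visible changes include: statement counts differ; also loop structure differs; also constant usage differs; also local variable names differ; also arithmetic usage differs.
Spot check at base=3, step=-1 — price: total=0, then (((base // (step - 1)) + (3 + step)) == (step // (total - -3))) is false, then ((-(-step)) == (base // 5)) is false, then count=1, then (idx=2), then count=1, then (pos=0), then count=0, then (idx=3), then count=0, then (pos=0), then count=-1, then count=-1, then returns 9. price_opt: total=0, then (((base // (step - 1)) + (3 + step)) == (step // (total - -3))) is false, then ((-(-step)) == (base // 5)) is false, then count=1, then (idx=2), then count=1, then count=0, then (idx=3), then count=0, then count=-1, then count=-1, then returns 9. Both give 9.
Sweeping the whole domain (54 inputs) finds no disagreement.
verdict: equivalent


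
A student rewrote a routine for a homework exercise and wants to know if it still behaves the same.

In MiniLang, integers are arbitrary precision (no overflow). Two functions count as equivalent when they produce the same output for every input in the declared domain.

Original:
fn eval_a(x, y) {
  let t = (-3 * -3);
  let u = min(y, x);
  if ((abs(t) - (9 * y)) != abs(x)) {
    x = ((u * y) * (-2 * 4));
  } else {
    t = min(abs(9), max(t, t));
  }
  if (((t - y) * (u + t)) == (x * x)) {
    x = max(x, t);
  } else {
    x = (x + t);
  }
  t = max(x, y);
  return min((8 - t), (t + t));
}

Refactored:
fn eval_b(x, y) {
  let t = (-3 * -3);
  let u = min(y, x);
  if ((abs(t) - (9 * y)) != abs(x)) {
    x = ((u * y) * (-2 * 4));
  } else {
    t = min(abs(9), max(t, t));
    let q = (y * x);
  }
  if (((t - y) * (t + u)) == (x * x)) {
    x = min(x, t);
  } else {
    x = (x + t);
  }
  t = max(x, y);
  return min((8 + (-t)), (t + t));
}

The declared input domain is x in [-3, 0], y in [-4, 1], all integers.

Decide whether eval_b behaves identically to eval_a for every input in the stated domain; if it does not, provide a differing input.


Run the pair on x=-1, y=1.
eval_a: t becomes 9; next u becomes -1; next ((abs(t) - (9 * y)) != abs(x)) evaluates to true; next x becomes 8; next (((t - y) * (u + t)) == (x * x)) evaluates to true; next x becomes 9; next t becomes 9; next final value -1
eval_b: t becomes 9; next u becomes -1; next ((abs(t) - (9 * y)) != abs(x)) evaluates to true; next x becomes 8; next (((t - y) * (t + u)) == (x * x)) evaluates to true; next x becomes 8; next t becomes 8; next final value 0
-1 vs 0 — the two versions disagree here.
verdict: not equivalent; witness: x=-1, y=1


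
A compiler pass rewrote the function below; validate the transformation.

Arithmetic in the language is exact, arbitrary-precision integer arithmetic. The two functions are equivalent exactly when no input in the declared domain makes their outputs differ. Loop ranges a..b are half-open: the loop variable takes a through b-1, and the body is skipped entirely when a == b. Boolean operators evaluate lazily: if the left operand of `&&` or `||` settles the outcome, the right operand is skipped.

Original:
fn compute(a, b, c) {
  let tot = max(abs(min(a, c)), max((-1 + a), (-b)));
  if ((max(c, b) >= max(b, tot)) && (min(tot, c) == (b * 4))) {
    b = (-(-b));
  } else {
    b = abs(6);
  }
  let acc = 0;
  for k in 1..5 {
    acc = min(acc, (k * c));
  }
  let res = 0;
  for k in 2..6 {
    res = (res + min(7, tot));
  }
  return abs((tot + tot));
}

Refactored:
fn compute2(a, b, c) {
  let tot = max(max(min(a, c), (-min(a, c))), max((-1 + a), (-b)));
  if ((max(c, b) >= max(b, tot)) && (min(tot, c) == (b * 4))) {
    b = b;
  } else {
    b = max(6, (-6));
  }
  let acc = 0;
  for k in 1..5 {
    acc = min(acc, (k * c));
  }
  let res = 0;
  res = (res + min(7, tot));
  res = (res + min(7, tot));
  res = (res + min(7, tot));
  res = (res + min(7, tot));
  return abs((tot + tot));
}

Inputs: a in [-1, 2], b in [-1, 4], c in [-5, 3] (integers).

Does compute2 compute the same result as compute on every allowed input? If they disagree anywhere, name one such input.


Comparing the listings, the differences include: arithmetic usage differs; also statement counts differ; also min/max/abs usage differs; also loop structure differs; also constant usage differs.
One worked example (a=2, b=1, c=-5) — compute: tot = 5; ((max(c, b) >= max(b, tot)) && (min(tot, c) == (b * 4))) -> false; b = 6; acc = 0; [k=1]; acc = -5; [k=2]; acc = -10; [k=3]; acc = -15; [k=4]; acc = -20; res = 0; [k=2]; res = 5; [k=3]; res = 10; [k=4]; res = 15; [k=5]; res = 20; return 10; compute2: tot = 5; ((max(c, b) >= max(b, tot)) && (min(tot, c) == (b * 4))) -> false; b = 6; acc = 0; [k=1]; acc = -5; [k=2]; acc = -10; [k=3]; acc = -15; [k=4]; acc = -20; res = 0; res = 5; res = 10; res = 15; res = 20; return 10; agreement on 10.
An exhaustive pass over the 216 declared inputs shows identical outputs.
verdict: equivalent


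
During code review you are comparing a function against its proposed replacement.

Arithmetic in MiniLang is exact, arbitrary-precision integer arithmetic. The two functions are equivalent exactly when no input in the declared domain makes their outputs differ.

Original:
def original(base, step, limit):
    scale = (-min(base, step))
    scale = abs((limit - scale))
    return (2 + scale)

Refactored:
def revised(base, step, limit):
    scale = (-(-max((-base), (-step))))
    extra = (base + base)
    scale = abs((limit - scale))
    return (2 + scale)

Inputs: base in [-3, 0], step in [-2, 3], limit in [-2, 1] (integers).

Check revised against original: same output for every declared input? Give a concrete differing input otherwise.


Behavior is preserved: although statement counts differ; also min/max/abs usage differs; also local variable names differ; also arithmetic usage differs, the outputs never diverge.
Tracing base=-3, step=3, limit=-1: original: scale=3, then scale=4, then returns 6 | revised: scale=3, then extra=-6, then scale=4, then returns 6 — matching result 6.
Sweeping the whole domain (96 inputs) finds no disagreement.
verdict: equivalent


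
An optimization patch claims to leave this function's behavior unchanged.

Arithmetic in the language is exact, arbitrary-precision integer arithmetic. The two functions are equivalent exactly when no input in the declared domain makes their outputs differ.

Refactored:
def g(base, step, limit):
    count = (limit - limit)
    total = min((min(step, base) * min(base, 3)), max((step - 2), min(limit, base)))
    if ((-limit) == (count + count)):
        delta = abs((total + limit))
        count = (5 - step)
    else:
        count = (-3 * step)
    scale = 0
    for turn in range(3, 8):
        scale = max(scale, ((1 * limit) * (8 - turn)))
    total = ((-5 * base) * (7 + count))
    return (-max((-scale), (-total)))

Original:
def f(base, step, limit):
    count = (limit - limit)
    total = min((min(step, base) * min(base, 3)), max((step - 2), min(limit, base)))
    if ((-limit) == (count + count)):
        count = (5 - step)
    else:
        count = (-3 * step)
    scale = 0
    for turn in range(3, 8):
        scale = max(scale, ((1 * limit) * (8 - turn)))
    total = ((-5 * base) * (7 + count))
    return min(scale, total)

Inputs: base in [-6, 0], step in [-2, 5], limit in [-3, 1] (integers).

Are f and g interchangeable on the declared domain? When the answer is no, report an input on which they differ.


This is a faithful refactor — statement counts differ; and local variable names differ; and min/max/abs usage differs; and arithmetic usage differs, but the computed results match everywhere.
One worked example (base=-6, step=-2, limit=0) — f: count = 0; total = -4; ((-limit) == (count + count)) -> true; count = 7; scale = 0; [turn=3]; scale = 0; [turn=4]; scale = 0; [turn=5]; scale = 0; [turn=6]; scale = 0; [turn=7]; scale = 0; total = 420; return 0; g: count = 0; total = -4; ((-limit) == (count + count)) -> true; delta = 4; count = 7; scale = 0; [turn=3]; scale = 0; [turn=4]; scale = 0; [turn=5]; scale = 0; [turn=6]; scale = 0; [turn=7]; scale = 0; total = 420; return 0; agreement on 0.
Checked all 280 inputs in the declared domain: the outputs agree on every one.
verdict: equivalent


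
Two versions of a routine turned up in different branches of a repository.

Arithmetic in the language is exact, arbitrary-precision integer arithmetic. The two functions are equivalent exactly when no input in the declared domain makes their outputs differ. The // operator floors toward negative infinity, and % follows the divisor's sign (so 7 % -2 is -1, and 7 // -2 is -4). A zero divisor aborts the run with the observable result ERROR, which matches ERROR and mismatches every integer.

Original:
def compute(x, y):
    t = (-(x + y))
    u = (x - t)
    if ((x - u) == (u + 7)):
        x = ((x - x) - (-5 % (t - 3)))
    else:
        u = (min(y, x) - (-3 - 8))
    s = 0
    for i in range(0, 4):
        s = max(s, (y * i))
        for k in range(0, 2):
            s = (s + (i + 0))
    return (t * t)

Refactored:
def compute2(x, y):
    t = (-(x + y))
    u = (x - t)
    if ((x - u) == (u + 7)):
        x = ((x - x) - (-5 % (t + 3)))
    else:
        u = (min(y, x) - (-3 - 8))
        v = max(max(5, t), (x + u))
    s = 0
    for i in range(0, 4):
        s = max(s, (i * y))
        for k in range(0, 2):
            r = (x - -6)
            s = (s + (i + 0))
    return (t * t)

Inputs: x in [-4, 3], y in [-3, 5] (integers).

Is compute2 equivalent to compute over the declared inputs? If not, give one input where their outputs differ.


x=-1, y=-2 yields ERROR from compute but 9 from compute2.
verdict: not equivalent; witness: x=-1, y=-2


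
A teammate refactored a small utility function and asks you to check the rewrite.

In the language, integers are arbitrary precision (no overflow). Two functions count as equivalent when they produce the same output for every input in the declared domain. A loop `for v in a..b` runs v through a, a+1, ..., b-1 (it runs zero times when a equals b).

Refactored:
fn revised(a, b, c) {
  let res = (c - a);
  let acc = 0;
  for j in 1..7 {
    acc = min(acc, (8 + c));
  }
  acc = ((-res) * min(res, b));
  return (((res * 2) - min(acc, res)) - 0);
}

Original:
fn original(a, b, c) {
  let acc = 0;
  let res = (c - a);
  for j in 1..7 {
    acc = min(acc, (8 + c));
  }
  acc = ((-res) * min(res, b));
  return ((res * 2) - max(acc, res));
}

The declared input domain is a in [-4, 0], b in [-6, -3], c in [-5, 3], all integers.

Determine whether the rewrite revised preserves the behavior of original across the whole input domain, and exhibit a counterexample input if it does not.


The rewrite breaks on a=-4, b=-6, c=-5, where the results are -1 and 4.
original: acc becomes 0; next res becomes -1; next at j=1:; next acc becomes 0; next at j=2:; next acc becomes 0; next at j=3:; next acc becomes 0; next at j=4:; next acc becomes 0; next at j=5:; next acc becomes 0; next at j=6:; next acc becomes 0; next acc becomes -6; next final value -1
revised: res becomes -1; next acc becomes 0; next at j=1:; next acc becomes 0; next at j=2:; next acc becomes 0; next at j=3:; next acc becomes 0; next at j=4:; next acc becomes 0; next at j=5:; next acc becomes 0; next at j=6:; next acc becomes 0; next acc becomes -6; next final value 4
verdict: not equivalent; witness: a=-4, b=-6, c=-5


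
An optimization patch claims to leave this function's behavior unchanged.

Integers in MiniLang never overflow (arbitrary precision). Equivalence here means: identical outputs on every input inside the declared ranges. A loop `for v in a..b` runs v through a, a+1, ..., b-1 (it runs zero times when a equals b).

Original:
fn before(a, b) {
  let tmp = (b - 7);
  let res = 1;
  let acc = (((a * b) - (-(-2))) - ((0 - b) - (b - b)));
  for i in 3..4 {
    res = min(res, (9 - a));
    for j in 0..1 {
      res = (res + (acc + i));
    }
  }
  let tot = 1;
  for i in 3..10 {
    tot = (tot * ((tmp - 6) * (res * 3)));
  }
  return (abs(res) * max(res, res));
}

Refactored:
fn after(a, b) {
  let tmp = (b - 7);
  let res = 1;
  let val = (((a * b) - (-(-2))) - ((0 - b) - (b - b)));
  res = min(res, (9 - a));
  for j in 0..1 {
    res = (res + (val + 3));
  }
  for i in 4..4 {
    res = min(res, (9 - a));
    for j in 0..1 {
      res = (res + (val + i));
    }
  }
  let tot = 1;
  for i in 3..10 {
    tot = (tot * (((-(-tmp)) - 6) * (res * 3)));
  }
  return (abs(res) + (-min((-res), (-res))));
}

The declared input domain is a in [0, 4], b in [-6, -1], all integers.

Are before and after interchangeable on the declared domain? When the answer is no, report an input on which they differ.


The rewrite breaks on a=0, b=-6, where the results are -16 and 0.
before: tmp=-13, then res=1, then acc=-8, then (i=3), then res=1, then (j=0), then res=-4, then tot=1, then (i=3), then tot=228, then (i=4), then tot=51984, then (i=5), then tot=11852352, then (i=6), then tot=2702336256, then (i=7), then tot=616132666368, then (i=8), then tot=140478247931904, then (i=9), then tot=32029040528474112, then returns -16
after: tmp=-13, then res=1, then val=-8, then res=1, then (j=0), then res=-4, then the loop over i runs zero times, then tot=1, then (i=3), then tot=228, then (i=4), then tot=51984, then (i=5), then tot=11852352, then (i=6), then tot=2702336256, then (i=7), then tot=616132666368, then (i=8), then tot=140478247931904, then (i=9), then tot=32029040528474112, then returns 0
verdict: not equivalent; witness: a=0, b=-6


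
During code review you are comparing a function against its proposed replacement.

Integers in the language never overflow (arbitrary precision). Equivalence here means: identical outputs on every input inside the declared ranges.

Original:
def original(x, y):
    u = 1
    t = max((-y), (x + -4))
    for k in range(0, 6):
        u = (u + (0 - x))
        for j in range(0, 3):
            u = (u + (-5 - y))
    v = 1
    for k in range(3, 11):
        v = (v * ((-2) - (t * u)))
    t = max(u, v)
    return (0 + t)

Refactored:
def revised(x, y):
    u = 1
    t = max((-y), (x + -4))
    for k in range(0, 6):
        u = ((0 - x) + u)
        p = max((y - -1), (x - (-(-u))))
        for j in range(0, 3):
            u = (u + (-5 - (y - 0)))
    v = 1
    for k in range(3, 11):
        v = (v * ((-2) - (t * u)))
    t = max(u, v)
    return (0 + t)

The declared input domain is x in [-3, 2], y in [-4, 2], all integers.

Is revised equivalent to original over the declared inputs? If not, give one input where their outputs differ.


Comparing the listings, the differences include: constant usage differs; and statement counts differ; and min/max/abs usage differs; and arithmetic usage differs; and local variable names differ.
As a probe, take x=0, y=-4: original runs u := 1 | t := 4 | iter k=0: | u := 1 | iter j=0: | u := 0 | iter j=1: | u := -1 | iter j=2: | u := -2 | iter k=1: | u := -2 | iter j=0: | u := -3 | iter j=1: | u := -4 | iter j=2: | u := -5 | iter k=2: | u := -5 | iter j=0: | u := -6 | iter j=1: | u := -7 | iter j=2: | u := -8 | iter k=3: | u := -8 | iter j=0: | u := -9 | iter j=1: | u := -10 | iter j=2: | u := -11 | iter k=4: | u := -11 | iter j=0: | u := -12 | iter j=1: | u := -13 | iter j=2: | u := -14 | iter k=5: | u := -14 | iter j=0: | u := -15 | iter j=1: | u := -16 | iter j=2: | u := -17 | v := 1 | iter k=3: | v := 66 | iter k=4: | v := 4356 | iter k=5: | v := 287496 | iter k=6: | v := 18974736 | iter k=7: | v := 1252332576 | iter k=8: | v := 82653950016 | iter k=9: | v := 5455160701056 | iter k=10: | v := 360040606269696 | t := 360040606269696 | result 360040606269696; revised runs u := 1 | t := 4 | iter k=0: | u := 1 | p := -1 | iter j=0: | u := 0 | iter j=1: | u := -1 | iter j=2: | u := -2 | iter k=1: | u := -2 | p := 2 | iter j=0: | u := -3 | iter j=1: | u := -4 | iter j=2: | u := -5 | iter k=2: | u := -5 | p := 5 | iter j=0: | u := -6 | iter j=1: | u := -7 | iter j=2: | u := -8 | iter k=3: | u := -8 | p := 8 | iter j=0: | u := -9 | iter j=1: | u := -10 | iter j=2: | u := -11 | iter k=4: | u := -11 | p := 11 | iter j=0: | u := -12 | iter j=1: | u := -13 | iter j=2: | u := -14 | iter k=5: | u := -14 | p := 14 | iter j=0: | u := -15 | iter j=1: | u := -16 | iter j=2: | u := -17 | v := 1 | iter k=3: | v := 66 | iter k=4: | v := 4356 | iter k=5: | v := 287496 | iter k=6: | v := 18974736 | iter k=7: | v := 1252332576 | iter k=8: | v := 82653950016 | iter k=9: | v := 5455160701056 | iter k=10: | v := 360040606269696 | t := 360040606269696 | result 360040606269696; both end at 360040606269696.
Every one of the 42 inputs gives matching results.
verdict: equivalent


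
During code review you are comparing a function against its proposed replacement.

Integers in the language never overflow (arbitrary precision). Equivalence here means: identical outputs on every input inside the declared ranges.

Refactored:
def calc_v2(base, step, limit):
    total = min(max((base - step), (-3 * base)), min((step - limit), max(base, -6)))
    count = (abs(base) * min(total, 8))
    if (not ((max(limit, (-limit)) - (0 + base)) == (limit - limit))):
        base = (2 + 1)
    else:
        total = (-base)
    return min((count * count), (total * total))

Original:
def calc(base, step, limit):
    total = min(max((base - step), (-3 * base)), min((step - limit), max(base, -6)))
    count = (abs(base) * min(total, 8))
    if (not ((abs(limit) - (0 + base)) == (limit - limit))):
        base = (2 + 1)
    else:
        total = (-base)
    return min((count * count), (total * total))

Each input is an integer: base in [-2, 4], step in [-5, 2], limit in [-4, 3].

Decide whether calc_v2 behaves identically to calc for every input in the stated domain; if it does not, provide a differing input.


The two are interchangeable: min/max/abs usage differs, and every declared input agrees.
As a probe, take base=3, step=2, limit=-1: calc runs total=1, then count=3, then (not ((abs(limit) - (0 + base)) == (limit - limit))) is true, then base=3, then returns 1; calc_v2 runs total=1, then count=3, then (not ((max(limit, (-limit)) - (0 + base)) == (limit - limit))) is true, then base=3, then returns 1; both end at 1.
Sweeping the whole domain (448 inputs) finds no disagreement.
verdict: equivalent


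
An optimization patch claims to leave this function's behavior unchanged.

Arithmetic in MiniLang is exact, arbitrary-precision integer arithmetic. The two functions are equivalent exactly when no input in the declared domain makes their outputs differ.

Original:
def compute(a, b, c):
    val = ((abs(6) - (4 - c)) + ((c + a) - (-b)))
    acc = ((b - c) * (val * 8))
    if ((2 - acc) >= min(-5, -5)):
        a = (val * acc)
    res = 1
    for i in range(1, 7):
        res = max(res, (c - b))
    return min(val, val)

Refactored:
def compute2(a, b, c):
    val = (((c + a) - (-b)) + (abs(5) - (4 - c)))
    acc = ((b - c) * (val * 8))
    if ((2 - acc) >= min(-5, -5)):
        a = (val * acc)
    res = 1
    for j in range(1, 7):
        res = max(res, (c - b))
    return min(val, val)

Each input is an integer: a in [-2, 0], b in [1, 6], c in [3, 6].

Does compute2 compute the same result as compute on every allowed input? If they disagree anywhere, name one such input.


Run the pair on a=-2, b=1, c=3.
compute: val=7, then acc=-112, then ((2 - acc) >= min(-5, -5)) is true, then a=-784, then res=1, then (i=1), then res=2, then (i=2), then res=2, then (i=3), then res=2, then (i=4), then res=2, then (i=5), then res=2, then (i=6), then res=2, then returns 7
compute2: val=6, then acc=-96, then ((2 - acc) >= min(-5, -5)) is true, then a=-576, then res=1, then (j=1), then res=2, then (j=2), then res=2, then (j=3), then res=2, then (j=4), then res=2, then (j=5), then res=2, then (j=6), then res=2, then returns 6
7 vs 6 — the two versions disagree here.
verdict: not equivalent; witness: a=-2, b=1, c=3
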